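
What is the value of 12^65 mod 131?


p = 131 is prime and the exponent is (p-1)/2 = 65, so by Euler's criterion 12^65 = (12/131) = +1 or -1 mod 131.
Compute by square-and-multiply:
  65 = 64 + 1 (binary 1000001)
  Repeated squaring mod 131: 12^1 = 12, 12^2 = 13, 12^4 = 38, 12^8 = 3, 12^16 = 9, 12^32 = 81, 12^64 = 11
  12^65 = 12^64 * 12^1 = 11 * 12 mod 131
    11 * 12 = 132 = 1 mod 131
  12^65 = 1 mod 131
Result 1: 12 is a quadratic residue mod 131.
12^65 mod 131 = 1

1


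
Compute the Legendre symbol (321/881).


p = 881 is prime, so compute (321/881) with the reciprocity algorithm (Jacobi-symbol steps: pull out 2s via (2/n), flip via reciprocity, reduce):
  reciprocity: (321/881) -> +(881/321)
  reduce: (239/321)
  reciprocity: (239/321) -> +(321/239)
  reduce: (82/239)
  pull out 2: (2/239) = +1  (since 239 mod 8 = 7)
  reciprocity: (41/239) -> +(239/41)
  reduce: (34/41)
  pull out 2: (2/41) = +1  (since 41 mod 8 = 1)
  reciprocity: (17/41) -> +(41/17)
  reduce: (7/17)
  reciprocity: (7/17) -> +(17/7)
  reduce: (3/7)
  reciprocity: (3/7) -> -(7/3)
  reduce: (1/3)
  (1/3) = 1
Product of signs = -1
(321/881) = -1

-1


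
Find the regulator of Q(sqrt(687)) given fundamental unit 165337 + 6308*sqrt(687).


epsilon = 165337 + 6308*sqrt(687)
= 330674.0000
R = ln(330674.0000)
= 12.7089

12.7089


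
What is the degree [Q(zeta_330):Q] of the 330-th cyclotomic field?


The degree equals Euler's totient phi(330).
330 = 2 * 3 * 5 * 11
phi(330) = 80

80


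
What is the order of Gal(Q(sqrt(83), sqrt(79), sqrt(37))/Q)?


The 3 square roots of distinct primes are multiplicatively independent over Q,
so [K:Q] = 2^3 and Gal(K/Q) is isomorphic to (Z/2Z)^3.
|Gal| = 2^3 = 8

8


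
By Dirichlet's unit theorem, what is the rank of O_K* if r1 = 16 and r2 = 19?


By Dirichlet's unit theorem:
rank = r1 + r2 - 1
= 16 + 19 - 1
= 34

34


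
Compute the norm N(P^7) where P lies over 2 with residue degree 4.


N(P^a) = p^(a*f)
= 2^(7*4)
= 2^28
= 268435456

268435456


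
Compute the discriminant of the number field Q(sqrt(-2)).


For K = Q(sqrt(d)) with d squarefree: disc(K) = d if d = 1 mod 4, and disc(K) = 4d if d = 2 or 3 mod 4.
Here d = -2, and d mod 4 = 2.
d = 2 mod 4, not 1 (O_K = Z[sqrt(d)]), so disc(K) = 4d = 4 * (-2) = -8

-8


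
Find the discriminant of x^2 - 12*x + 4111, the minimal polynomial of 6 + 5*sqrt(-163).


The element 6 + 5*sqrt(-163) has minimal polynomial:
x^2 - 12*x + 4111
Discriminant = (-12)^2 - 4*(4111)
= 144 - 16444
= -16300

-16300


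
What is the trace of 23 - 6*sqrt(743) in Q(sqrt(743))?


Tr(a + b*sqrt(d)) = (a + b*sqrt(d)) + (a - b*sqrt(d)) = 2a
= 2 * (23)
= 46

46


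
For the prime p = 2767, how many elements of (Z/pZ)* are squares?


For prime p, the number of non-zero quadratic residues is (p-1)/2.
= (2767-1)/2
= 1383

1383


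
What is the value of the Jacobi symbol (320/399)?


Compute (320/399) via quadratic reciprocity:
  pull out 2: (2/399) = +1  (since 399 mod 8 = 7)
  pull out 2: (2/399) = +1  (since 399 mod 8 = 7)
  pull out 2: (2/399) = +1  (since 399 mod 8 = 7)
  pull out 2: (2/399) = +1  (since 399 mod 8 = 7)
  pull out 2: (2/399) = +1  (since 399 mod 8 = 7)
  pull out 2: (2/399) = +1  (since 399 mod 8 = 7)
  reciprocity: (5/399) -> +(399/5)
  reduce: (4/5)
  pull out 2: (2/5) = -1  (since 5 mod 8 = 5)
  pull out 2: (2/5) = -1  (since 5 mod 8 = 5)
  (1/5) = 1
Product of signs = 1

1


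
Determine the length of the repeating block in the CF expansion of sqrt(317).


Run the CF algorithm for sqrt(317).
a_0 = floor(sqrt(317)) = 17; set m_0=0, q_0=1.
Recurrence: m' = q*a - m,  q' = (d - m'^2)/q,  a' = floor((a_0 + m')/q').
  step 1: m=17, q=28, a=1
  step 2: m=11, q=7, a=4
  step 3: m=17, q=4, a=8
  step 4: m=15, q=23, a=1
  step 5: m=8, q=11, a=2
  step 6: m=14, q=11, a=2
  step 7: m=8, q=23, a=1
  step 8: m=15, q=4, a=8
  step 9: m=17, q=7, a=4
  step 10: m=11, q=28, a=1
  step 11: m=17, q=1, a=34
a_11 = 2*a_0 = 34, so the period closes here.
sqrt(317) = [17; 1, 4, 8, 1, 2, 2, 1, 8, 4, 1, 34]
Period length = 11

11


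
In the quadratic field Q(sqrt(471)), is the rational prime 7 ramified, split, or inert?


K = Q(sqrt(471)). Since d mod 4 = 3, disc(K) = 1884.
Check p | disc: 1884 mod 7 = 1.
p does not divide disc. Compute Legendre symbol (d/p):
2^((7-1)/2) mod 7 = 1
(d/p) = 1, so p splits: (p) = P*P' with e=1, f=1, g=2.
Therefore p is split.

split


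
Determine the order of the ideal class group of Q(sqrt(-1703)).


K = Q(sqrt(-1703)). d mod 4 = 1, so D = disc(K) = d = -1703
h(K) equals the number of primitive reduced positive-definite forms (a, b, c) = a*x^2 + b*x*y + c*y^2 with b^2 - 4ac = D,
where reduced means |b| <= a <= c, with b >= 0 whenever |b| = a or a = c, and primitive means gcd(a, b, c) = 1.
Reduced forces 3a^2 <= |D| = 1703, so 1 <= a <= 23; b must have the parity of D, and c = (b^2 - D)/(4a) must be an integer >= a.
Enumerate a = 1..23, b in [-a, a]:
  a=1: (1, 1, 426)  [1]
  a=2: (2, -1, 213), (2, 1, 213)  [2]
  a=3: (3, -1, 142), (3, 1, 142)  [2]
  a=4: (4, -3, 107), (4, 3, 107)  [2]
  a=5: none
  a=6: (6, -5, 72), (6, -1, 71), (6, 1, 71), (6, 5, 72)  [4]
  a=7: none
  a=8: (8, -5, 54), (8, 5, 54)  [2]
  a=9: (9, -5, 48), (9, 5, 48)  [2]
  a=10..11: none
  a=12: (12, -11, 38), (12, -5, 36), (12, 5, 36), (12, 11, 38)  [4]
  a=13: (13, 13, 36)  [1]
  a=14..15: none
  a=16: (16, -5, 27), (16, 5, 27)  [2]
  a=17: none
  a=18: (18, -13, 26), (18, -5, 24), (18, 5, 24), (18, 13, 26)  [4]
  a=19: (19, -11, 24), (19, 11, 24)  [2]
  a=20..23: none
Total reduced forms: 1 + 2 + 2 + 2 + 4 + 2 + 2 + 4 + 1 + 2 + 4 + 2 = 28
h = 28

28


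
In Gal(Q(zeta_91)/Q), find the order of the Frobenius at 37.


The Frobenius at p in Gal(Q(zeta_n)/Q) = (Z/nZ)* is the class of p, so its order is ord_91(37), the smallest k >= 1 with 37^k = 1 mod 91.
n = 91 = 7 * 13, phi(91) = 72; the order divides phi(n).
Divisors of 72: 1, 2, 3, 4, 6, 8, 9, 12, 18, 24, 36, 72
Repeated squaring mod 91: 37^1 = 37, 37^2 = 4, 37^4 = 16, 37^8 = 74, 37^16 = 16, 37^32 = 74, 37^64 = 16
Test divisors in increasing order:
  k=1: 37^1 = 37 mod 91
  k=2: 37^2 = 4 mod 91
  k=3: 37^3 = 4 * 37 = 57 mod 91
  k=4: 37^4 = 16 mod 91
  k=6: 37^6 = 16 * 4 = 64 mod 91
  k=8: 37^8 = 74 mod 91
  k=9: 37^9 = 74 * 37 = 8 mod 91
  k=12: 37^12 = 74 * 16 = 1 mod 91  <- first divisor giving 1
Order = 12

12


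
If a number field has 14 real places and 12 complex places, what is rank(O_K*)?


By Dirichlet's unit theorem:
rank = r1 + r2 - 1
= 14 + 12 - 1
= 25

25


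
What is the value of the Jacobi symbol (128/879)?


Compute (128/879) via quadratic reciprocity:
  pull out 2: (2/879) = +1  (since 879 mod 8 = 7)
  pull out 2: (2/879) = +1  (since 879 mod 8 = 7)
  pull out 2: (2/879) = +1  (since 879 mod 8 = 7)
  pull out 2: (2/879) = +1  (since 879 mod 8 = 7)
  pull out 2: (2/879) = +1  (since 879 mod 8 = 7)
  pull out 2: (2/879) = +1  (since 879 mod 8 = 7)
  pull out 2: (2/879) = +1  (since 879 mod 8 = 7)
  (1/879) = 1
Product of signs = 1

1


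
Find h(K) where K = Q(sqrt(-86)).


K = Q(sqrt(-86)). d mod 4 = 2, so D = disc(K) = 4d = -344
h(K) equals the number of primitive reduced positive-definite forms (a, b, c) = a*x^2 + b*x*y + c*y^2 with b^2 - 4ac = D,
where reduced means |b| <= a <= c, with b >= 0 whenever |b| = a or a = c, and primitive means gcd(a, b, c) = 1.
Reduced forces 3a^2 <= |D| = 344, so 1 <= a <= 10; b must have the parity of D, and c = (b^2 - D)/(4a) must be an integer >= a.
Enumerate a = 1..10, b in [-a, a]:
  a=1: (1, 0, 86)  [1]
  a=2: (2, 0, 43)  [1]
  a=3: (3, -2, 29), (3, 2, 29)  [2]
  a=4: none
  a=5: (5, -4, 18), (5, 4, 18)  [2]
  a=6: (6, -4, 15), (6, 4, 15)  [2]
  a=7..8: none
  a=9: (9, -4, 10), (9, 4, 10)  [2]
  a=10: none
Total reduced forms: 1 + 1 + 2 + 2 + 2 + 2 = 10
h = 10

10


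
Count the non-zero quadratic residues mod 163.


For prime p, the number of non-zero quadratic residues is (p-1)/2.
= (163-1)/2
= 81

81


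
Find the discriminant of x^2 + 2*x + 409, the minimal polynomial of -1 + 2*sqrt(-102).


The element -1 + 2*sqrt(-102) has minimal polynomial:
x^2 + 2*x + 409
Discriminant = (2)^2 - 4*(409)
= 4 - 1636
= -1632

-1632


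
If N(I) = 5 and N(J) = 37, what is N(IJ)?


N(IJ) = N(I) * N(J)
= 5 * 37
= 185

185


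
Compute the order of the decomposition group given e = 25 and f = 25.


|D_P| = e * f
= 25 * 25
= 625

625


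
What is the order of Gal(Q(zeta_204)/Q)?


|Gal(Q(zeta_204)/Q)| = phi(204)
= 64

64


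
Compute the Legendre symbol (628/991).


p = 991 is prime, so compute (628/991) with the reciprocity algorithm (Jacobi-symbol steps: pull out 2s via (2/n), flip via reciprocity, reduce):
  pull out 2: (2/991) = +1  (since 991 mod 8 = 7)
  pull out 2: (2/991) = +1  (since 991 mod 8 = 7)
  reciprocity: (157/991) -> +(991/157)
  reduce: (49/157)
  reciprocity: (49/157) -> +(157/49)
  reduce: (10/49)
  pull out 2: (2/49) = +1  (since 49 mod 8 = 1)
  reciprocity: (5/49) -> +(49/5)
  reduce: (4/5)
  pull out 2: (2/5) = -1  (since 5 mod 8 = 5)
  pull out 2: (2/5) = -1  (since 5 mod 8 = 5)
  (1/5) = 1
Product of signs = 1
(628/991) = 1

1


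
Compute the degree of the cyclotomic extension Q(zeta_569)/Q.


The degree equals Euler's totient phi(569).
569 = 569
phi(569) = 568

568


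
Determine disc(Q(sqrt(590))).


For K = Q(sqrt(d)) with d squarefree: disc(K) = d if d = 1 mod 4, and disc(K) = 4d if d = 2 or 3 mod 4.
Here d = 590, and d mod 4 = 2.
d = 2 mod 4, not 1 (O_K = Z[sqrt(d)]), so disc(K) = 4d = 4 * (590) = 2360

2360


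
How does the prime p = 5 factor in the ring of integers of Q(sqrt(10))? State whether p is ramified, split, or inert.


K = Q(sqrt(10)). Since d mod 4 = 2, disc(K) = 40.
Check p | disc: 40 mod 5 = 0.
p divides disc, so p ramifies: (p) = P^2 with e=2, f=1, g=1.
Therefore p is ramified.

ramified


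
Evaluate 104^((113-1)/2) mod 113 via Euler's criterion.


p = 113 is prime and the exponent is (p-1)/2 = 56, so by Euler's criterion 104^56 = (104/113) = +1 or -1 mod 113.
Compute by square-and-multiply:
  56 = 32 + 16 + 8 (binary 111000)
  Repeated squaring mod 113: 104^1 = 104, 104^2 = 81, 104^4 = 7, 104^8 = 49, 104^16 = 28, 104^32 = 106
  104^56 = 104^32 * 104^16 * 104^8 = 106 * 28 * 49 mod 113
    106 * 28 = 2968 = 30 mod 113
    30 * 49 = 1470 = 1 mod 113
  104^56 = 1 mod 113
Result 1: 104 is a quadratic residue mod 113.
104^56 mod 113 = 1

1


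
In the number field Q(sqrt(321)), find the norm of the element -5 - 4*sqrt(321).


N(a + b*sqrt(d)) = a^2 - d*b^2
= (-5)^2 - (321)*(-4)^2
= 25 - 5136
= -5111

-5111


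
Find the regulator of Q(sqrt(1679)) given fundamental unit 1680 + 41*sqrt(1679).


epsilon = 1680 + 41*sqrt(1679)
= 3359.9997
R = ln(3359.9997)
= 8.1197

8.1197


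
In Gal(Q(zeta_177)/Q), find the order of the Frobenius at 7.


The Frobenius at p in Gal(Q(zeta_n)/Q) = (Z/nZ)* is the class of p, so its order is ord_177(7), the smallest k >= 1 with 7^k = 1 mod 177.
n = 177 = 3 * 59, phi(177) = 116; the order divides phi(n).
Divisors of 116: 1, 2, 4, 29, 58, 116
Repeated squaring mod 177: 7^1 = 7, 7^2 = 49, 7^4 = 100, 7^8 = 88, 7^16 = 133, 7^32 = 166, 7^64 = 121
Test divisors in increasing order:
  k=1: 7^1 = 7 mod 177
  k=2: 7^2 = 49 mod 177
  k=4: 7^4 = 100 mod 177
  k=29: 7^29 = 133 * 88 * 100 * 7 = 1 mod 177  <- first divisor giving 1
Order = 29

29


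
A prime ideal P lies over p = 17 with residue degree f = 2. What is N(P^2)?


N(P^a) = p^(a*f)
= 17^(2*2)
= 17^4
= 83521

83521


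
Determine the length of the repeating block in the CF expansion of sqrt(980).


Run the CF algorithm for sqrt(980).
a_0 = floor(sqrt(980)) = 31; set m_0=0, q_0=1.
Recurrence: m' = q*a - m,  q' = (d - m'^2)/q,  a' = floor((a_0 + m')/q').
  step 1: m=31, q=19, a=3
  step 2: m=26, q=16, a=3
  step 3: m=22, q=31, a=1
  step 4: m=9, q=29, a=1
  step 5: m=20, q=20, a=2
  step 6: m=20, q=29, a=1
  step 7: m=9, q=31, a=1
  step 8: m=22, q=16, a=3
  step 9: m=26, q=19, a=3
  step 10: m=31, q=1, a=62
a_10 = 2*a_0 = 62, so the period closes here.
sqrt(980) = [31; 3, 3, 1, 1, 2, 1, 1, 3, 3, 62]
Period length = 10

10


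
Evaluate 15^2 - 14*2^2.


x^2 - d*y^2
= 15^2 - 14*2^2
= 225 - 56
= 169

169


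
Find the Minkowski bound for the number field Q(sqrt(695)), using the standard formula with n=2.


d = 695, d mod 4 = 3, so disc(K) = 4d = 2780; |disc(K)| = 2780
Real quadratic field, so n = 2, s = r2 = 0, r1 = 2
M = (n!/n^n) * (4/pi)^s * sqrt(|disc(K)|) = (2!/2^2) * (4/pi)^0 * sqrt(2780)
= 0.5 * 1.000000 * 52.725705
= 26.3629

26.3629


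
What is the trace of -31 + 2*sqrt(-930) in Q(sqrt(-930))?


Tr(a + b*sqrt(d)) = (a + b*sqrt(d)) + (a - b*sqrt(d)) = 2a
= 2 * (-31)
= -62

-62


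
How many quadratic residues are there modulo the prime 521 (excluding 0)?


For prime p, the number of non-zero quadratic residues is (p-1)/2.
= (521-1)/2
= 260

260


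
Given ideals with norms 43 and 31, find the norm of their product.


N(IJ) = N(I) * N(J)
= 43 * 31
= 1333

1333


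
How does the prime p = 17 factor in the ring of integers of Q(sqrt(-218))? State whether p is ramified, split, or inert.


K = Q(sqrt(-218)). Since d mod 4 = 2, disc(K) = -872.
Check p | disc: -872 mod 17 = 12.
p does not divide disc. Compute Legendre symbol (d/p):
3^((17-1)/2) mod 17 = -1
(d/p) = -1, so p is inert: (p) stays prime with e=1, f=2, g=1.
Therefore p is inert.

inert


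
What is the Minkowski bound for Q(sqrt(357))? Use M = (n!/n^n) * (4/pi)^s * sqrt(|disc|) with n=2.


d = 357, d mod 4 = 1, so disc(K) = d = 357; |disc(K)| = 357
Real quadratic field, so n = 2, s = r2 = 0, r1 = 2
M = (n!/n^n) * (4/pi)^s * sqrt(|disc(K)|) = (2!/2^2) * (4/pi)^0 * sqrt(357)
= 0.5 * 1.000000 * 18.894444
= 9.4472

9.4472


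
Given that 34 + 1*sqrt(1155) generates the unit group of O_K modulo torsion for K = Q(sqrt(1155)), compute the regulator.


epsilon = 34 + 1*sqrt(1155)
= 67.9853
R = ln(67.9853)
= 4.2193

4.2193


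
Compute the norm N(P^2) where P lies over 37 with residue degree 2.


N(P^a) = p^(a*f)
= 37^(2*2)
= 37^4
= 1874161

1874161


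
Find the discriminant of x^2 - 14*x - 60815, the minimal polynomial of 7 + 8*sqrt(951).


The element 7 + 8*sqrt(951) has minimal polynomial:
x^2 - 14*x - 60815
Discriminant = (-14)^2 - 4*(-60815)
= 196 + 243260
= 243456

243456


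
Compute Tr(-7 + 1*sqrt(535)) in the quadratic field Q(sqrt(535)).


Tr(a + b*sqrt(d)) = (a + b*sqrt(d)) + (a - b*sqrt(d)) = 2a
= 2 * (-7)
= -14

-14


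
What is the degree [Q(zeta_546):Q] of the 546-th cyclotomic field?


The degree equals Euler's totient phi(546).
546 = 2 * 3 * 7 * 13
phi(546) = 144

144


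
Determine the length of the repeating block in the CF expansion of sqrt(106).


Run the CF algorithm for sqrt(106).
a_0 = floor(sqrt(106)) = 10; set m_0=0, q_0=1.
Recurrence: m' = q*a - m,  q' = (d - m'^2)/q,  a' = floor((a_0 + m')/q').
  step 1: m=10, q=6, a=3
  step 2: m=8, q=7, a=2
  step 3: m=6, q=10, a=1
  step 4: m=4, q=9, a=1
  step 5: m=5, q=9, a=1
  step 6: m=4, q=10, a=1
  step 7: m=6, q=7, a=2
  step 8: m=8, q=6, a=3
  step 9: m=10, q=1, a=20
a_9 = 2*a_0 = 20, so the period closes here.
sqrt(106) = [10; 3, 2, 1, 1, 1, 1, 2, 3, 20]
Period length = 9

9


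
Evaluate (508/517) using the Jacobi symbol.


Compute (508/517) via quadratic reciprocity:
  pull out 2: (2/517) = -1  (since 517 mod 8 = 5)
  pull out 2: (2/517) = -1  (since 517 mod 8 = 5)
  reciprocity: (127/517) -> +(517/127)
  reduce: (9/127)
  reciprocity: (9/127) -> +(127/9)
  reduce: (1/9)
  (1/9) = 1
Product of signs = 1

1


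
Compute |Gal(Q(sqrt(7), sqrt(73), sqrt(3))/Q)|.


The 3 square roots of distinct primes are multiplicatively independent over Q,
so [K:Q] = 2^3 and Gal(K/Q) is isomorphic to (Z/2Z)^3.
|Gal| = 2^3 = 8

8


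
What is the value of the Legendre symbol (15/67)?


p = 67 is prime, so compute (15/67) with the reciprocity algorithm (Jacobi-symbol steps: pull out 2s via (2/n), flip via reciprocity, reduce):
  reciprocity: (15/67) -> -(67/15)
  reduce: (7/15)
  reciprocity: (7/15) -> -(15/7)
  reduce: (1/7)
  (1/7) = 1
Product of signs = 1
(15/67) = 1

1


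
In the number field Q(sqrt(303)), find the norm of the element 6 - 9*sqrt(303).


N(a + b*sqrt(d)) = a^2 - d*b^2
= (6)^2 - (303)*(-9)^2
= 36 - 24543
= -24507

-24507


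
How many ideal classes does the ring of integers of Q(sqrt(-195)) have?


K = Q(sqrt(-195)). d mod 4 = 1, so D = disc(K) = d = -195
h(K) equals the number of primitive reduced positive-definite forms (a, b, c) = a*x^2 + b*x*y + c*y^2 with b^2 - 4ac = D,
where reduced means |b| <= a <= c, with b >= 0 whenever |b| = a or a = c, and primitive means gcd(a, b, c) = 1.
Reduced forces 3a^2 <= |D| = 195, so 1 <= a <= 8; b must have the parity of D, and c = (b^2 - D)/(4a) must be an integer >= a.
Enumerate a = 1..8, b in [-a, a]:
  a=1: (1, 1, 49)  [1]
  a=2: none
  a=3: (3, 3, 17)  [1]
  a=4: none
  a=5: (5, 5, 11)  [1]
  a=6: none
  a=7: (7, 1, 7)  [1]
  a=8: none
Total reduced forms: 1 + 1 + 1 + 1 = 4
h = 4

4


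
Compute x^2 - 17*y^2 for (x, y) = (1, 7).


x^2 - d*y^2
= 1^2 - 17*7^2
= 1 - 833
= -832

-832


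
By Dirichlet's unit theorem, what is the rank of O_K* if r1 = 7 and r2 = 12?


By Dirichlet's unit theorem:
rank = r1 + r2 - 1
= 7 + 12 - 1
= 18

18


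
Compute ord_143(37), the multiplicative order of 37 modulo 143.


We want ord_143(37), the smallest k >= 1 with 37^k = 1 mod 143.
n = 143 = 11 * 13, phi(143) = 120; the order divides phi(n).
Divisors of 120: 1, 2, 3, 4, 5, 6, 8, 10, 12, 15, 20, 24, 30, 40, 60, 120
Repeated squaring mod 143: 37^1 = 37, 37^2 = 82, 37^4 = 3, 37^8 = 9, 37^16 = 81, 37^32 = 126, 37^64 = 3
Test divisors in increasing order:
  k=1: 37^1 = 37 mod 143
  k=2: 37^2 = 82 mod 143
  k=3: 37^3 = 82 * 37 = 31 mod 143
  k=4: 37^4 = 3 mod 143
  k=5: 37^5 = 3 * 37 = 111 mod 143
  k=6: 37^6 = 3 * 82 = 103 mod 143
  k=8: 37^8 = 9 mod 143
  k=10: 37^10 = 9 * 82 = 23 mod 143
  k=12: 37^12 = 9 * 3 = 27 mod 143
  k=15: 37^15 = 9 * 3 * 82 * 37 = 122 mod 143
  k=20: 37^20 = 81 * 3 = 100 mod 143
  k=24: 37^24 = 81 * 9 = 14 mod 143
  k=30: 37^30 = 81 * 9 * 3 * 82 = 12 mod 143
  k=40: 37^40 = 126 * 9 = 133 mod 143
  k=60: 37^60 = 126 * 81 * 9 * 3 = 1 mod 143  <- first divisor giving 1
Order = 60

60


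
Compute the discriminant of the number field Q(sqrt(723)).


For K = Q(sqrt(d)) with d squarefree: disc(K) = d if d = 1 mod 4, and disc(K) = 4d if d = 2 or 3 mod 4.
Here d = 723, and d mod 4 = 3.
d = 3 mod 4, not 1 (O_K = Z[sqrt(d)]), so disc(K) = 4d = 4 * (723) = 2892

2892


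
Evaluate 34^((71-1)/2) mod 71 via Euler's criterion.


p = 71 is prime and the exponent is (p-1)/2 = 35, so by Euler's criterion 34^35 = (34/71) = +1 or -1 mod 71.
Compute by square-and-multiply:
  35 = 32 + 2 + 1 (binary 100011)
  Repeated squaring mod 71: 34^1 = 34, 34^2 = 20, 34^4 = 45, 34^8 = 37, 34^16 = 20, 34^32 = 45
  34^35 = 34^32 * 34^2 * 34^1 = 45 * 20 * 34 mod 71
    45 * 20 = 900 = 48 mod 71
    48 * 34 = 1632 = 70 mod 71
  34^35 = 70 mod 71
Result 70 = p - 1 = -1 mod 71: 34 is a quadratic non-residue mod 71. As a residue in [0, p-1] the value is 70.
34^35 mod 71 = 70

70


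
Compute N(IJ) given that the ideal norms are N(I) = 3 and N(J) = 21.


N(IJ) = N(I) * N(J)
= 3 * 21
= 63

63


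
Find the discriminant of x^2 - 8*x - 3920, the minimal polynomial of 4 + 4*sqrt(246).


The element 4 + 4*sqrt(246) has minimal polynomial:
x^2 - 8*x - 3920
Discriminant = (-8)^2 - 4*(-3920)
= 64 + 15680
= 15744

15744


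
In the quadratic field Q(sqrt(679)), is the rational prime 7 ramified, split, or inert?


K = Q(sqrt(679)). Since d mod 4 = 3, disc(K) = 2716.
Check p | disc: 2716 mod 7 = 0.
p divides disc, so p ramifies: (p) = P^2 with e=2, f=1, g=1.
Therefore p is ramified.

ramified


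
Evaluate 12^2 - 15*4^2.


x^2 - d*y^2
= 12^2 - 15*4^2
= 144 - 240
= -96

-96


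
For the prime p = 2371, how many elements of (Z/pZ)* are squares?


For prime p, the number of non-zero quadratic residues is (p-1)/2.
= (2371-1)/2
= 1185

1185


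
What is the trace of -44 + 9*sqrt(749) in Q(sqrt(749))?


Tr(a + b*sqrt(d)) = (a + b*sqrt(d)) + (a - b*sqrt(d)) = 2a
= 2 * (-44)
= -88

-88


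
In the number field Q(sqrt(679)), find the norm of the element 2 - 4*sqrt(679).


N(a + b*sqrt(d)) = a^2 - d*b^2
= (2)^2 - (679)*(-4)^2
= 4 - 10864
= -10860

-10860


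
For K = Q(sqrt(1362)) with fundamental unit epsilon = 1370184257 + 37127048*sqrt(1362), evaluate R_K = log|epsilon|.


epsilon = 1370184257 + 37127048*sqrt(1362)
= 2.7404e+09
R = ln(2.7404e+09)
= 21.7314

21.7314


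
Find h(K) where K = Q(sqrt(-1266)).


K = Q(sqrt(-1266)). d mod 4 = 2, so D = disc(K) = 4d = -5064
h(K) equals the number of primitive reduced positive-definite forms (a, b, c) = a*x^2 + b*x*y + c*y^2 with b^2 - 4ac = D,
where reduced means |b| <= a <= c, with b >= 0 whenever |b| = a or a = c, and primitive means gcd(a, b, c) = 1.
Reduced forces 3a^2 <= |D| = 5064, so 1 <= a <= 41; b must have the parity of D, and c = (b^2 - D)/(4a) must be an integer >= a.
Enumerate a = 1..41, b in [-a, a]:
  a=1: (1, 0, 1266)  [1]
  a=2: (2, 0, 633)  [1]
  a=3: (3, 0, 422)  [1]
  a=4: none
  a=5: (5, -4, 254), (5, 4, 254)  [2]
  a=6: (6, 0, 211)  [1]
  a=7: (7, -2, 181), (7, 2, 181)  [2]
  a=8..9: none
  a=10: (10, -4, 127), (10, 4, 127)  [2]
  a=11..13: none
  a=14: (14, -12, 93), (14, 12, 93)  [2]
  a=15: (15, -6, 85), (15, 6, 85)  [2]
  a=16: none
  a=17: (17, -6, 75), (17, 6, 75)  [2]
  a=18: none
  a=19: (19, -16, 70), (19, 16, 70)  [2]
  a=20: none
  a=21: (21, -12, 62), (21, 12, 62)  [2]
  a=22..24: none
  a=25: (25, -6, 51), (25, 6, 51)  [2]
  a=26..29: none
  a=30: (30, -24, 47), (30, 24, 47)  [2]
  a=31: (31, -12, 42), (31, 12, 42)  [2]
  a=32..33: none
  a=34: (34, -28, 43), (34, 28, 43)  [2]
  a=35: (35, -26, 41), (35, -16, 38), (35, 16, 38), (35, 26, 41)  [4]
  a=36..41: none
Total reduced forms: 1 + 1 + 1 + 2 + 1 + 2 + 2 + 2 + 2 + 2 + 2 + 2 + 2 + 2 + 2 + 2 + 4 = 32
h = 32

32


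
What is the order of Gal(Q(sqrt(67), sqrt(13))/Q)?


The 2 square roots of distinct primes are multiplicatively independent over Q,
so [K:Q] = 2^2 and Gal(K/Q) is isomorphic to (Z/2Z)^2.
|Gal| = 2^2 = 4

4


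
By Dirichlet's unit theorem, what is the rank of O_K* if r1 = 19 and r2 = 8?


By Dirichlet's unit theorem:
rank = r1 + r2 - 1
= 19 + 8 - 1
= 26

26


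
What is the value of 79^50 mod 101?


p = 101 is prime and the exponent is (p-1)/2 = 50, so by Euler's criterion 79^50 = (79/101) = +1 or -1 mod 101.
Compute by square-and-multiply:
  50 = 32 + 16 + 2 (binary 110010)
  Repeated squaring mod 101: 79^1 = 79, 79^2 = 80, 79^4 = 37, 79^8 = 56, 79^16 = 5, 79^32 = 25
  79^50 = 79^32 * 79^16 * 79^2 = 25 * 5 * 80 mod 101
    25 * 5 = 125 = 24 mod 101
    24 * 80 = 1920 = 1 mod 101
  79^50 = 1 mod 101
Result 1: 79 is a quadratic residue mod 101.
79^50 mod 101 = 1

1


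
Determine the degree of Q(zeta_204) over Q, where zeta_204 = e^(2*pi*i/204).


The degree equals Euler's totient phi(204).
204 = 2^2 * 3 * 17
phi(204) = 64

64


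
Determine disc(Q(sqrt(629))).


For K = Q(sqrt(d)) with d squarefree: disc(K) = d if d = 1 mod 4, and disc(K) = 4d if d = 2 or 3 mod 4.
Here d = 629, and d mod 4 = 1.
d = 1 mod 4 (O_K = Z[(1+sqrt(d))/2]), so disc(K) = d = 629

629


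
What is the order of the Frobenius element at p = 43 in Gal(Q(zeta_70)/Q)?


The Frobenius at p in Gal(Q(zeta_n)/Q) = (Z/nZ)* is the class of p, so its order is ord_70(43), the smallest k >= 1 with 43^k = 1 mod 70.
n = 70 = 2 * 5 * 7, phi(70) = 24; the order divides phi(n).
Divisors of 24: 1, 2, 3, 4, 6, 8, 12, 24
Repeated squaring mod 70: 43^1 = 43, 43^2 = 29, 43^4 = 1, 43^8 = 1, 43^16 = 1
Test divisors in increasing order:
  k=1: 43^1 = 43 mod 70
  k=2: 43^2 = 29 mod 70
  k=3: 43^3 = 29 * 43 = 57 mod 70
  k=4: 43^4 = 1 mod 70  <- first divisor giving 1
Order = 4

4


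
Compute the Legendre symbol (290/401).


p = 401 is prime, so compute (290/401) with the reciprocity algorithm (Jacobi-symbol steps: pull out 2s via (2/n), flip via reciprocity, reduce):
  pull out 2: (2/401) = +1  (since 401 mod 8 = 1)
  reciprocity: (145/401) -> +(401/145)
  reduce: (111/145)
  reciprocity: (111/145) -> +(145/111)
  reduce: (34/111)
  pull out 2: (2/111) = +1  (since 111 mod 8 = 7)
  reciprocity: (17/111) -> +(111/17)
  reduce: (9/17)
  reciprocity: (9/17) -> +(17/9)
  reduce: (8/9)
  pull out 2: (2/9) = +1  (since 9 mod 8 = 1)
  pull out 2: (2/9) = +1  (since 9 mod 8 = 1)
  pull out 2: (2/9) = +1  (since 9 mod 8 = 1)
  (1/9) = 1
Product of signs = 1
(290/401) = 1

1


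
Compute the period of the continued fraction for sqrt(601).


Run the CF algorithm for sqrt(601).
a_0 = floor(sqrt(601)) = 24; set m_0=0, q_0=1.
Recurrence: m' = q*a - m,  q' = (d - m'^2)/q,  a' = floor((a_0 + m')/q').
  step 1: m=24, q=25, a=1
  step 2: m=1, q=24, a=1
  step 3: m=23, q=3, a=15
  step 4: m=22, q=39, a=1
  step 5: m=17, q=8, a=5
  step 6: m=23, q=9, a=5
  step 7: m=22, q=13, a=3
  step 8: m=17, q=24, a=1
  step 9: m=7, q=23, a=1
  step 10: m=16, q=15, a=2
  step 11: m=14, q=27, a=1
  step 12: m=13, q=16, a=2
  step 13: m=19, q=15, a=2
  step 14: m=11, q=32, a=1
  step 15: m=21, q=5, a=9
  step 16: m=24, q=5, a=9
  step 17: m=21, q=32, a=1
  step 18: m=11, q=15, a=2
  step 19: m=19, q=16, a=2
  step 20: m=13, q=27, a=1
  step 21: m=14, q=15, a=2
  step 22: m=16, q=23, a=1
  step 23: m=7, q=24, a=1
  step 24: m=17, q=13, a=3
  step 25: m=22, q=9, a=5
  step 26: m=23, q=8, a=5
  step 27: m=17, q=39, a=1
  step 28: m=22, q=3, a=15
  step 29: m=23, q=24, a=1
  step 30: m=1, q=25, a=1
  step 31: m=24, q=1, a=48
a_31 = 2*a_0 = 48, so the period closes here.
sqrt(601) = [24; 1, 1, 15, 1, 5, 5, 3, 1, 1, 2, 1, 2, 2, 1, 9, 9, 1, 2, 2, 1, 2, 1, 1, 3, 5, 5, 1, 15, 1, 1, 48]
Period length = 31

31


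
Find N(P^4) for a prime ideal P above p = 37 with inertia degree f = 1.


N(P^a) = p^(a*f)
= 37^(4*1)
= 37^4
= 1874161

1874161


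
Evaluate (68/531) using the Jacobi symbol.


Compute (68/531) via quadratic reciprocity:
  pull out 2: (2/531) = -1  (since 531 mod 8 = 3)
  pull out 2: (2/531) = -1  (since 531 mod 8 = 3)
  reciprocity: (17/531) -> +(531/17)
  reduce: (4/17)
  pull out 2: (2/17) = +1  (since 17 mod 8 = 1)
  pull out 2: (2/17) = +1  (since 17 mod 8 = 1)
  (1/17) = 1
Product of signs = 1

1


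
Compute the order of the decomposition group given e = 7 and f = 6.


|D_P| = e * f
= 7 * 6
= 42

42


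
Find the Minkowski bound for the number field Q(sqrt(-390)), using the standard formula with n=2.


d = -390, d mod 4 = 2, so disc(K) = 4d = -1560; |disc(K)| = 1560
Imaginary quadratic field, so n = 2, s = r2 = 1, r1 = 0
M = (n!/n^n) * (4/pi)^s * sqrt(|disc(K)|) = (2!/2^2) * (4/pi)^1 * sqrt(1560)
= 0.5 * 1.273240 * 39.496835
= 25.1445

25.1445


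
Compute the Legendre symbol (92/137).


p = 137 is prime, so compute (92/137) with the reciprocity algorithm (Jacobi-symbol steps: pull out 2s via (2/n), flip via reciprocity, reduce):
  pull out 2: (2/137) = +1  (since 137 mod 8 = 1)
  pull out 2: (2/137) = +1  (since 137 mod 8 = 1)
  reciprocity: (23/137) -> +(137/23)
  reduce: (22/23)
  pull out 2: (2/23) = +1  (since 23 mod 8 = 7)
  reciprocity: (11/23) -> -(23/11)
  reduce: (1/11)
  (1/11) = 1
Product of signs = -1
(92/137) = -1

-1


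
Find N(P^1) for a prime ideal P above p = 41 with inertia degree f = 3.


N(P^a) = p^(a*f)
= 41^(1*3)
= 41^3
= 68921

68921


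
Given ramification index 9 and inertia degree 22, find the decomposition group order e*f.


|D_P| = e * f
= 9 * 22
= 198

198


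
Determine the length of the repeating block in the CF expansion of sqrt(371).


Run the CF algorithm for sqrt(371).
a_0 = floor(sqrt(371)) = 19; set m_0=0, q_0=1.
Recurrence: m' = q*a - m,  q' = (d - m'^2)/q,  a' = floor((a_0 + m')/q').
  step 1: m=19, q=10, a=3
  step 2: m=11, q=25, a=1
  step 3: m=14, q=7, a=4
  step 4: m=14, q=25, a=1
  step 5: m=11, q=10, a=3
  step 6: m=19, q=1, a=38
a_6 = 2*a_0 = 38, so the period closes here.
sqrt(371) = [19; 3, 1, 4, 1, 3, 38]
Period length = 6

6


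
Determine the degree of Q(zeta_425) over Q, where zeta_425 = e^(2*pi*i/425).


The degree equals Euler's totient phi(425).
425 = 5^2 * 17
phi(425) = 320

320


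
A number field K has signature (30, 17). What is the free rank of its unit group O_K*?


By Dirichlet's unit theorem:
rank = r1 + r2 - 1
= 30 + 17 - 1
= 46

46


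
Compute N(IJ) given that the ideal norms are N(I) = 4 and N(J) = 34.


N(IJ) = N(I) * N(J)
= 4 * 34
= 136

136


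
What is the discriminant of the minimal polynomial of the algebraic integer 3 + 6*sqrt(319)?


The element 3 + 6*sqrt(319) has minimal polynomial:
x^2 - 6*x - 11475
Discriminant = (-6)^2 - 4*(-11475)
= 36 + 45900
= 45936

45936


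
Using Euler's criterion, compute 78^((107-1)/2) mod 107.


p = 107 is prime and the exponent is (p-1)/2 = 53, so by Euler's criterion 78^53 = (78/107) = +1 or -1 mod 107.
Compute by square-and-multiply:
  53 = 32 + 16 + 4 + 1 (binary 110101)
  Repeated squaring mod 107: 78^1 = 78, 78^2 = 92, 78^4 = 11, 78^8 = 14, 78^16 = 89, 78^32 = 3
  78^53 = 78^32 * 78^16 * 78^4 * 78^1 = 3 * 89 * 11 * 78 mod 107
    3 * 89 = 267 = 53 mod 107
    53 * 11 = 583 = 48 mod 107
    48 * 78 = 3744 = 106 mod 107
  78^53 = 106 mod 107
Result 106 = p - 1 = -1 mod 107: 78 is a quadratic non-residue mod 107. As a residue in [0, p-1] the value is 106.
78^53 mod 107 = 106

106


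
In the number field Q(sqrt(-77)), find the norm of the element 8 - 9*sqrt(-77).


N(a + b*sqrt(d)) = a^2 - d*b^2
= (8)^2 - (-77)*(-9)^2
= 64 + 6237
= 6301

6301


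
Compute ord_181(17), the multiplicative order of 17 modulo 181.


We want ord_181(17), the smallest k >= 1 with 17^k = 1 mod 181.
n = 181 = 181, phi(181) = 180; the order divides phi(n).
Divisors of 180: 1, 2, 3, 4, 5, 6, 9, 10, 12, 15, 18, 20, 30, 36, 45, 60, 90, 180
Repeated squaring mod 181: 17^1 = 17, 17^2 = 108, 17^4 = 80, 17^8 = 65, 17^16 = 62, 17^32 = 43, 17^64 = 39, 17^128 = 73
Test divisors in increasing order:
  k=1: 17^1 = 17 mod 181
  k=2: 17^2 = 108 mod 181
  k=3: 17^3 = 108 * 17 = 26 mod 181
  k=4: 17^4 = 80 mod 181
  k=5: 17^5 = 80 * 17 = 93 mod 181
  k=6: 17^6 = 80 * 108 = 133 mod 181
  k=9: 17^9 = 65 * 17 = 19 mod 181
  k=10: 17^10 = 65 * 108 = 142 mod 181
  k=12: 17^12 = 65 * 80 = 132 mod 181
  k=15: 17^15 = 65 * 80 * 108 * 17 = 174 mod 181
  k=18: 17^18 = 62 * 108 = 180 mod 181
  k=20: 17^20 = 62 * 80 = 73 mod 181
  k=30: 17^30 = 62 * 65 * 80 * 108 = 49 mod 181
  k=36: 17^36 = 43 * 80 = 1 mod 181  <- first divisor giving 1
Order = 36

36


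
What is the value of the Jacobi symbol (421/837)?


Compute (421/837) via quadratic reciprocity:
  reciprocity: (421/837) -> +(837/421)
  reduce: (416/421)
  pull out 2: (2/421) = -1  (since 421 mod 8 = 5)
  pull out 2: (2/421) = -1  (since 421 mod 8 = 5)
  pull out 2: (2/421) = -1  (since 421 mod 8 = 5)
  pull out 2: (2/421) = -1  (since 421 mod 8 = 5)
  pull out 2: (2/421) = -1  (since 421 mod 8 = 5)
  reciprocity: (13/421) -> +(421/13)
  reduce: (5/13)
  reciprocity: (5/13) -> +(13/5)
  reduce: (3/5)
  reciprocity: (3/5) -> +(5/3)
  reduce: (2/3)
  pull out 2: (2/3) = -1  (since 3 mod 8 = 3)
  (1/3) = 1
Product of signs = 1

1


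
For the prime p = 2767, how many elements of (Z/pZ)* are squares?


For prime p, the number of non-zero quadratic residues is (p-1)/2.
= (2767-1)/2
= 1383

1383


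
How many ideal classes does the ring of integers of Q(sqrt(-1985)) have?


K = Q(sqrt(-1985)). d mod 4 = 3, so D = disc(K) = 4d = -7940
h(K) equals the number of primitive reduced positive-definite forms (a, b, c) = a*x^2 + b*x*y + c*y^2 with b^2 - 4ac = D,
where reduced means |b| <= a <= c, with b >= 0 whenever |b| = a or a = c, and primitive means gcd(a, b, c) = 1.
Reduced forces 3a^2 <= |D| = 7940, so 1 <= a <= 51; b must have the parity of D, and c = (b^2 - D)/(4a) must be an integer >= a.
Enumerate a = 1..51, b in [-a, a]:
  a=1: (1, 0, 1985)  [1]
  a=2: (2, 2, 993)  [1]
  a=3: (3, -2, 662), (3, 2, 662)  [2]
  a=4: none
  a=5: (5, 0, 397)  [1]
  a=6: (6, -2, 331), (6, 2, 331)  [2]
  a=7..8: none
  a=9: (9, -4, 221), (9, 4, 221)  [2]
  a=10: (10, 10, 201)  [1]
  a=11..12: none
  a=13: (13, -4, 153), (13, 4, 153)  [2]
  a=14: none
  a=15: (15, -10, 134), (15, 10, 134)  [2]
  a=16: none
  a=17: (17, -4, 117), (17, 4, 117)  [2]
  a=18: (18, -14, 113), (18, 14, 113)  [2]
  a=19..22: none
  a=23: (23, -8, 87), (23, 8, 87)  [2]
  a=24..25: none
  a=26: (26, -22, 81), (26, 22, 81)  [2]
  a=27: (27, -22, 78), (27, 22, 78)  [2]
  a=28: none
  a=29: (29, -8, 69), (29, 8, 69)  [2]
  a=30: (30, -10, 67), (30, 10, 67)  [2]
  a=31..33: none
  a=34: (34, -30, 65), (34, 30, 65)  [2]
  a=35..38: none
  a=39: (39, -22, 54), (39, -4, 51), (39, 4, 51), (39, 22, 54)  [4]
  a=40..42: none
  a=43: (43, -12, 47), (43, 12, 47)  [2]
  a=44: none
  a=45: (45, -40, 53), (45, 40, 53)  [2]
  a=46: (46, -38, 51), (46, 38, 51)  [2]
  a=47..51: none
Total reduced forms: 1 + 1 + 2 + 1 + 2 + 2 + 1 + 2 + 2 + 2 + 2 + 2 + 2 + 2 + 2 + 2 + 2 + 4 + 2 + 2 + 2 = 40
h = 40

40


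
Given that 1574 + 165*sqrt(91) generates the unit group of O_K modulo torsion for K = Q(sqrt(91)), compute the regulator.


epsilon = 1574 + 165*sqrt(91)
= 3147.9997
R = ln(3147.9997)
= 8.0545

8.0545


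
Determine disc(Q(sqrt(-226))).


For K = Q(sqrt(d)) with d squarefree: disc(K) = d if d = 1 mod 4, and disc(K) = 4d if d = 2 or 3 mod 4.
Here d = -226, and d mod 4 = 2.
d = 2 mod 4, not 1 (O_K = Z[sqrt(d)]), so disc(K) = 4d = 4 * (-226) = -904

-904


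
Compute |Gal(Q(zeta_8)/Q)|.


|Gal(Q(zeta_8)/Q)| = phi(8)
= 4

4


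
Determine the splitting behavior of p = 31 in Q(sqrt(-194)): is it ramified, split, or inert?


K = Q(sqrt(-194)). Since d mod 4 = 2, disc(K) = -776.
Check p | disc: -776 mod 31 = 30.
p does not divide disc. Compute Legendre symbol (d/p):
23^((31-1)/2) mod 31 = -1
(d/p) = -1, so p is inert: (p) stays prime with e=1, f=2, g=1.
Therefore p is inert.

inert


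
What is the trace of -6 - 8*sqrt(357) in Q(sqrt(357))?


Tr(a + b*sqrt(d)) = (a + b*sqrt(d)) + (a - b*sqrt(d)) = 2a
= 2 * (-6)
= -12

-12


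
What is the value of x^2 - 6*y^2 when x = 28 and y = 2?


x^2 - d*y^2
= 28^2 - 6*2^2
= 784 - 24
= 760

760


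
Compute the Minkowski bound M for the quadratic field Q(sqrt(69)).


d = 69, d mod 4 = 1, so disc(K) = d = 69; |disc(K)| = 69
Real quadratic field, so n = 2, s = r2 = 0, r1 = 2
M = (n!/n^n) * (4/pi)^s * sqrt(|disc(K)|) = (2!/2^2) * (4/pi)^0 * sqrt(69)
= 0.5 * 1.000000 * 8.306624
= 4.1533

4.1533


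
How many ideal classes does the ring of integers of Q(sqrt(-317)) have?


K = Q(sqrt(-317)). d mod 4 = 3, so D = disc(K) = 4d = -1268
h(K) equals the number of primitive reduced positive-definite forms (a, b, c) = a*x^2 + b*x*y + c*y^2 with b^2 - 4ac = D,
where reduced means |b| <= a <= c, with b >= 0 whenever |b| = a or a = c, and primitive means gcd(a, b, c) = 1.
Reduced forces 3a^2 <= |D| = 1268, so 1 <= a <= 20; b must have the parity of D, and c = (b^2 - D)/(4a) must be an integer >= a.
Enumerate a = 1..20, b in [-a, a]:
  a=1: (1, 0, 317)  [1]
  a=2: (2, 2, 159)  [1]
  a=3: (3, -2, 106), (3, 2, 106)  [2]
  a=4..5: none
  a=6: (6, -2, 53), (6, 2, 53)  [2]
  a=7..8: none
  a=9: (9, -8, 37), (9, 8, 37)  [2]
  a=10..17: none
  a=18: (18, -10, 19), (18, 10, 19)  [2]
  a=19..20: none
Total reduced forms: 1 + 1 + 2 + 2 + 2 + 2 = 10
h = 10

10


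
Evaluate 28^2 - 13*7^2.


x^2 - d*y^2
= 28^2 - 13*7^2
= 784 - 637
= 147

147


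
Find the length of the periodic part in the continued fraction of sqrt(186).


Run the CF algorithm for sqrt(186).
a_0 = floor(sqrt(186)) = 13; set m_0=0, q_0=1.
Recurrence: m' = q*a - m,  q' = (d - m'^2)/q,  a' = floor((a_0 + m')/q').
  step 1: m=13, q=17, a=1
  step 2: m=4, q=10, a=1
  step 3: m=6, q=15, a=1
  step 4: m=9, q=7, a=3
  step 5: m=12, q=6, a=4
  step 6: m=12, q=7, a=3
  step 7: m=9, q=15, a=1
  step 8: m=6, q=10, a=1
  step 9: m=4, q=17, a=1
  step 10: m=13, q=1, a=26
a_10 = 2*a_0 = 26, so the period closes here.
sqrt(186) = [13; 1, 1, 1, 3, 4, 3, 1, 1, 1, 26]
Period length = 10

10


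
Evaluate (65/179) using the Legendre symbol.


p = 179 is prime, so compute (65/179) with the reciprocity algorithm (Jacobi-symbol steps: pull out 2s via (2/n), flip via reciprocity, reduce):
  reciprocity: (65/179) -> +(179/65)
  reduce: (49/65)
  reciprocity: (49/65) -> +(65/49)
  reduce: (16/49)
  pull out 2: (2/49) = +1  (since 49 mod 8 = 1)
  pull out 2: (2/49) = +1  (since 49 mod 8 = 1)
  pull out 2: (2/49) = +1  (since 49 mod 8 = 1)
  pull out 2: (2/49) = +1  (since 49 mod 8 = 1)
  (1/49) = 1
Product of signs = 1
(65/179) = 1

1


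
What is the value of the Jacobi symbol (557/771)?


Compute (557/771) via quadratic reciprocity:
  reciprocity: (557/771) -> +(771/557)
  reduce: (214/557)
  pull out 2: (2/557) = -1  (since 557 mod 8 = 5)
  reciprocity: (107/557) -> +(557/107)
  reduce: (22/107)
  pull out 2: (2/107) = -1  (since 107 mod 8 = 3)
  reciprocity: (11/107) -> -(107/11)
  reduce: (8/11)
  pull out 2: (2/11) = -1  (since 11 mod 8 = 3)
  pull out 2: (2/11) = -1  (since 11 mod 8 = 3)
  pull out 2: (2/11) = -1  (since 11 mod 8 = 3)
  (1/11) = 1
Product of signs = 1

1


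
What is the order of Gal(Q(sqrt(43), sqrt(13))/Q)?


The 2 square roots of distinct primes are multiplicatively independent over Q,
so [K:Q] = 2^2 and Gal(K/Q) is isomorphic to (Z/2Z)^2.
|Gal| = 2^2 = 4

4


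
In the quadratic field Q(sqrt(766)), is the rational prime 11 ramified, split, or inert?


K = Q(sqrt(766)). Since d mod 4 = 2, disc(K) = 3064.
Check p | disc: 3064 mod 11 = 6.
p does not divide disc. Compute Legendre symbol (d/p):
7^((11-1)/2) mod 11 = -1
(d/p) = -1, so p is inert: (p) stays prime with e=1, f=2, g=1.
Therefore p is inert.

inert


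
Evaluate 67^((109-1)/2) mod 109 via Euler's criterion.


p = 109 is prime and the exponent is (p-1)/2 = 54, so by Euler's criterion 67^54 = (67/109) = +1 or -1 mod 109.
Compute by square-and-multiply:
  54 = 32 + 16 + 4 + 2 (binary 110110)
  Repeated squaring mod 109: 67^1 = 67, 67^2 = 20, 67^4 = 73, 67^8 = 97, 67^16 = 35, 67^32 = 26
  67^54 = 67^32 * 67^16 * 67^4 * 67^2 = 26 * 35 * 73 * 20 mod 109
    26 * 35 = 910 = 38 mod 109
    38 * 73 = 2774 = 49 mod 109
    49 * 20 = 980 = 108 mod 109
  67^54 = 108 mod 109
Result 108 = p - 1 = -1 mod 109: 67 is a quadratic non-residue mod 109. As a residue in [0, p-1] the value is 108.
67^54 mod 109 = 108

108


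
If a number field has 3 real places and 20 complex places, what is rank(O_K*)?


By Dirichlet's unit theorem:
rank = r1 + r2 - 1
= 3 + 20 - 1
= 22

22


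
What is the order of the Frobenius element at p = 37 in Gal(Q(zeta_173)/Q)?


The Frobenius at p in Gal(Q(zeta_n)/Q) = (Z/nZ)* is the class of p, so its order is ord_173(37), the smallest k >= 1 with 37^k = 1 mod 173.
n = 173 = 173, phi(173) = 172; the order divides phi(n).
Divisors of 172: 1, 2, 4, 43, 86, 172
Repeated squaring mod 173: 37^1 = 37, 37^2 = 158, 37^4 = 52, 37^8 = 109, 37^16 = 117, 37^32 = 22, 37^64 = 138, 37^128 = 14
Test divisors in increasing order:
  k=1: 37^1 = 37 mod 173
  k=2: 37^2 = 158 mod 173
  k=4: 37^4 = 52 mod 173
  k=43: 37^43 = 22 * 109 * 158 * 37 = 172 mod 173
  k=86: 37^86 = 138 * 117 * 52 * 158 = 1 mod 173  <- first divisor giving 1
Order = 86

86


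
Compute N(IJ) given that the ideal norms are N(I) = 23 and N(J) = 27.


N(IJ) = N(I) * N(J)
= 23 * 27
= 621

621


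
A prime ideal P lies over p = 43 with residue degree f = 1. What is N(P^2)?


N(P^a) = p^(a*f)
= 43^(2*1)
= 43^2
= 1849

1849


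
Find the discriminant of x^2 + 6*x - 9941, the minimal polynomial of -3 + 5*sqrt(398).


The element -3 + 5*sqrt(398) has minimal polynomial:
x^2 + 6*x - 9941
Discriminant = (6)^2 - 4*(-9941)
= 36 + 39764
= 39800

39800


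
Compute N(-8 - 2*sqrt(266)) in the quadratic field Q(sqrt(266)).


N(a + b*sqrt(d)) = a^2 - d*b^2
= (-8)^2 - (266)*(-2)^2
= 64 - 1064
= -1000

-1000


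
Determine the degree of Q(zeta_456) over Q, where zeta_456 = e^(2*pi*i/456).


The degree equals Euler's totient phi(456).
456 = 2^3 * 3 * 19
phi(456) = 144

144
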